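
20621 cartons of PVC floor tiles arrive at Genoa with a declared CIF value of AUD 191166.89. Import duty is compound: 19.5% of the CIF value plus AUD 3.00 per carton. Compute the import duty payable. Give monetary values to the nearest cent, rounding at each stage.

Ad valorem component: 191166.89 × 19.5% = 37277.54
Specific component: 20621 × 3.00 = 61863.00
Import duty = 37277.54 + 61863.00 = 99140.54

Import duty: AUD 99140.54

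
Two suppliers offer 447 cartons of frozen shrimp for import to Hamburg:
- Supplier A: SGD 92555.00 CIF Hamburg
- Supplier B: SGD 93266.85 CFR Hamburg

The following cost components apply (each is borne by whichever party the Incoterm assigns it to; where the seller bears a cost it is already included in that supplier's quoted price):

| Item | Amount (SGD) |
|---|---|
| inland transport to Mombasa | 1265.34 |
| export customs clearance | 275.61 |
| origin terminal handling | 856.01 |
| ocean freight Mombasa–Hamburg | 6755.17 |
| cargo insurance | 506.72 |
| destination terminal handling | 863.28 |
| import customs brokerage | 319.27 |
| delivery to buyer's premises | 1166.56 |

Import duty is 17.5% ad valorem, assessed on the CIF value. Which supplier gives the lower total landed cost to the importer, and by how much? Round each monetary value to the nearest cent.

Supplier A is cheaper by SGD 1431.81

Supplier A (CIF):
The CIF price already equals the CIF value: 92555.00
Import duty = 92555.00 × 17.5% = 16197.13
Buyer bears (A): 863.28 + 319.27 + 1166.56 = 2349.11
Landed cost (A) = invoice 92555.00 + 2349.11 + duty 16197.13 = 111101.24
Supplier B (CFR):
CIF value = CFR price + insurance = 93266.85 + 506.72 = 93773.57
Import duty = 93773.57 × 17.5% = 16410.37
Buyer bears (B): 506.72 + 863.28 + 319.27 + 1166.56 = 2855.83
Landed cost (B) = invoice 93266.85 + 2855.83 + duty 16410.37 = 112533.05
Difference = |111101.24 − 112533.05| = 1431.81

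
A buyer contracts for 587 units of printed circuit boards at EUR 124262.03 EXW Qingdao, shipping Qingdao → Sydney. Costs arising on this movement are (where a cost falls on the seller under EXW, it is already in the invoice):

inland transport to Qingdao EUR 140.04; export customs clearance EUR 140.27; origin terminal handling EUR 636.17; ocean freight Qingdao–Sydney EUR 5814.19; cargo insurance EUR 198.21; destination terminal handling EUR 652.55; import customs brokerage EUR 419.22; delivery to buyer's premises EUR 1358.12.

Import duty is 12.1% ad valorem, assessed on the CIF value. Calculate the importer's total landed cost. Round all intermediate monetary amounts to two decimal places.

EXW: the seller makes goods available at their premises; the buyer bears all onward costs.
CIF value = EXW price + inland to port + export clearance + origin terminal + freight + insurance = 124262.03 + 140.04 + 140.27 + 636.17 + 5814.19 + 198.21 = 131190.91
Import duty = 131190.91 × 12.1% = 15874.10
Buyer bears: inland to port 140.04 + export clearance 140.27 + origin terminal 636.17 + freight 5814.19 + insurance 198.21 + destination terminal 652.55 + brokerage 419.22 + delivery 1358.12 + duty 15874.10 = 25232.87
Landed cost = invoice 124262.03 + 25232.87 = 149494.90

Total landed cost: EUR 149494.90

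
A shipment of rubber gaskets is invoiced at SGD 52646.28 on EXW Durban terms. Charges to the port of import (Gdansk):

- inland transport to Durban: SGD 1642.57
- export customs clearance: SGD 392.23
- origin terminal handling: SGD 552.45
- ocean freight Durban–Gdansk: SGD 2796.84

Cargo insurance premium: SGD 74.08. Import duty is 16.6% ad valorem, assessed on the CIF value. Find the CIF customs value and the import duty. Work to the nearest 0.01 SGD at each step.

CIF = EXW price + pre-shipment costs + freight + insurance
CIF = 52646.28 + 1642.57 + 392.23 + 552.45 + 2796.84 + 74.08 = 58104.45
Import duty = 58104.45 × 16.6% = 9645.34

CIF value: SGD 58104.45; import duty: SGD 9645.34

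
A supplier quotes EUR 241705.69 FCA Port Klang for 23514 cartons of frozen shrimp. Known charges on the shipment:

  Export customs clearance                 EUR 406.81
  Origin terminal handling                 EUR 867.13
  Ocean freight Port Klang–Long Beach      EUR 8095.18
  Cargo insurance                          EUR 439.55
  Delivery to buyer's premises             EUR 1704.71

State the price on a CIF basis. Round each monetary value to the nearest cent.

CIF price: EUR 251107.55

Not relevant to the conversion: export clearance — on the seller under both FCA and CIF; already in the FCA price and stays in the CIF price. delivery — on the buyer under both terms; not part of either seller's price.
From FCA to CIF, the seller additionally bears: origin terminal, freight, insurance.
CIF price = 241705.69 + 867.13 + 8095.18 + 439.55 = 251107.55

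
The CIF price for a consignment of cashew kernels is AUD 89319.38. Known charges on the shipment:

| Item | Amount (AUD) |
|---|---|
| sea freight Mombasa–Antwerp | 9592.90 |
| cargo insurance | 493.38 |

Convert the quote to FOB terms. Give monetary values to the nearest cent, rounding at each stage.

FOB price: AUD 79233.10

From CIF to FOB, the seller no longer bears: freight, insurance.
FOB price = 89319.38 − 9592.90 − 493.38 = 79233.10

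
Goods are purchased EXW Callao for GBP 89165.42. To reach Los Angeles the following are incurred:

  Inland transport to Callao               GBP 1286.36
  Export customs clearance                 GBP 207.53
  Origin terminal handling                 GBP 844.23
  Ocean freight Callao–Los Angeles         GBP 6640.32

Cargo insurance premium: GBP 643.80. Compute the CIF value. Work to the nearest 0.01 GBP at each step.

CIF = EXW price + pre-shipment costs + freight + insurance
CIF = 89165.42 + 1286.36 + 207.53 + 844.23 + 6640.32 + 643.80 = 98787.66

CIF value: GBP 98787.66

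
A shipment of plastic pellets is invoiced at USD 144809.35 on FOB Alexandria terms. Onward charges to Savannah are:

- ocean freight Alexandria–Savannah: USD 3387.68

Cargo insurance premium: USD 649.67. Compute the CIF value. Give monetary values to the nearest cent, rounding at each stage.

CIF value: USD 148846.70

CIF = FOB price + freight + insurance
CIF = 144809.35 + 3387.68 + 649.67 = 148846.70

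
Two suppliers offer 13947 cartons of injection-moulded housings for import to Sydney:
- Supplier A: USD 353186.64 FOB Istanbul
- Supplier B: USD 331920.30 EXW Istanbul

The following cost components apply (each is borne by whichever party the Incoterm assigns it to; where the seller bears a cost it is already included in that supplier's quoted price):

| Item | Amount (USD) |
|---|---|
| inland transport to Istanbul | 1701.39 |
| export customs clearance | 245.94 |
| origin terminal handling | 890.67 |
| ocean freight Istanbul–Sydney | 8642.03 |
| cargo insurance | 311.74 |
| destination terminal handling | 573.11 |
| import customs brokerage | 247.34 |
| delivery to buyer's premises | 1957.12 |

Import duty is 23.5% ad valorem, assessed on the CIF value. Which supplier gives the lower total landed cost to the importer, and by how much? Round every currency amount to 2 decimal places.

Supplier A (FOB):
CIF value = FOB price + freight + insurance = 353186.64 + 8642.03 + 311.74 = 362140.41
Import duty = 362140.41 × 23.5% = 85103.00
Buyer bears (A): 8642.03 + 311.74 + 573.11 + 247.34 + 1957.12 = 11731.34
Landed cost (A) = invoice 353186.64 + 11731.34 + duty 85103.00 = 450020.98
Supplier B (EXW):
CIF value = EXW price + inland to port + export clearance + origin terminal + freight + insurance = 331920.30 + 1701.39 + 245.94 + 890.67 + 8642.03 + 311.74 = 343712.07
Import duty = 343712.07 × 23.5% = 80772.34
Buyer bears (B): 1701.39 + 245.94 + 890.67 + 8642.03 + 311.74 + 573.11 + 247.34 + 1957.12 = 14569.34
Landed cost (B) = invoice 331920.30 + 14569.34 + duty 80772.34 = 427261.98
Difference = |450020.98 − 427261.98| = 22759.00

Supplier B is cheaper by USD 22759.00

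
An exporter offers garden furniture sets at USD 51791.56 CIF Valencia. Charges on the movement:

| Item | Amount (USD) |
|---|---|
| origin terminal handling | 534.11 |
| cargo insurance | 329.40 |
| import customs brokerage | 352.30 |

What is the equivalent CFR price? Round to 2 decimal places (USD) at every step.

CFR price: USD 51462.16

Not relevant to the conversion: origin terminal — on the seller under both CIF and CFR; already in the CIF price and stays in the CFR price. brokerage — on the buyer under both terms; not part of either seller's price.
From CIF to CFR, the seller no longer bears: insurance.
CFR price = 51791.56 − 329.40 = 51462.16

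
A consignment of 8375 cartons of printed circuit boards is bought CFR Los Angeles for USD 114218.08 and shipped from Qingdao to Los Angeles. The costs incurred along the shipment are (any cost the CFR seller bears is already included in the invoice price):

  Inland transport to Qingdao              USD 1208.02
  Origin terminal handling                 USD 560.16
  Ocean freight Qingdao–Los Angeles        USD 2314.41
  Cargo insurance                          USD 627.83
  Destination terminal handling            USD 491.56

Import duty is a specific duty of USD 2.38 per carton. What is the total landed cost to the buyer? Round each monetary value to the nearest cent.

CFR: the seller pays costs through ocean freight to the destination port, but not insurance.
Already in the invoice (seller's account under CFR): inland to port, origin terminal, freight — exclude.
CIF value = CFR price + insurance = 114218.08 + 627.83 = 114845.91
Import duty = 8375 × 2.38 = 19932.50
Buyer bears: insurance 627.83 + destination terminal 491.56 + duty 19932.50 = 21051.89
Landed cost = invoice 114218.08 + 21051.89 = 135269.97

Total landed cost: USD 135269.97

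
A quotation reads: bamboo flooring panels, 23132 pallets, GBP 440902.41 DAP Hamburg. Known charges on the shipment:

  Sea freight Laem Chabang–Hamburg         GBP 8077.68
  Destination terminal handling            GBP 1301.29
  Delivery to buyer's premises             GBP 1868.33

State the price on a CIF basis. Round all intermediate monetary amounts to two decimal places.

Not relevant to the conversion: freight — on the seller under both DAP and CIF; already in the DAP price and stays in the CIF price.
From DAP to CIF, the seller no longer bears: destination terminal, delivery.
CIF price = 440902.41 − 1301.29 − 1868.33 = 437732.79

CIF price: GBP 437732.79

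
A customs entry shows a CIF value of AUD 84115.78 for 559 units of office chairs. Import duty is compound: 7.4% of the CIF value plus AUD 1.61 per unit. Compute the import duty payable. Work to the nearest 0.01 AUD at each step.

Import duty: AUD 7124.56

Ad valorem component: 84115.78 × 7.4% = 6224.57
Specific component: 559 × 1.61 = 899.99
Import duty = 6224.57 + 899.99 = 7124.56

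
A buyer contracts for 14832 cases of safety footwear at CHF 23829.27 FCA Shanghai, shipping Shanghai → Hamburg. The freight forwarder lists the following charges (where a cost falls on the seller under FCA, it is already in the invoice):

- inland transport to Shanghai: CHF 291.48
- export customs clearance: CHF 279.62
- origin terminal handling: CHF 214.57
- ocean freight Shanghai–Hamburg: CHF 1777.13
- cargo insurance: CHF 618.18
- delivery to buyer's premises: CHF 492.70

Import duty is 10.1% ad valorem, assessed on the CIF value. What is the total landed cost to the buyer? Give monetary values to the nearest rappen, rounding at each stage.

FCA: the seller delivers export-cleared goods to the carrier; the buyer bears costs from that point.
Already in the invoice (seller's account under FCA): inland to port, export clearance — exclude.
CIF value = FCA price + origin terminal + freight + insurance = 23829.27 + 214.57 + 1777.13 + 618.18 = 26439.15
Import duty = 26439.15 × 10.1% = 2670.35
Buyer bears: origin terminal 214.57 + freight 1777.13 + insurance 618.18 + delivery 492.70 + duty 2670.35 = 5772.93
Landed cost = invoice 23829.27 + 5772.93 = 29602.20

Total landed cost: CHF 29602.20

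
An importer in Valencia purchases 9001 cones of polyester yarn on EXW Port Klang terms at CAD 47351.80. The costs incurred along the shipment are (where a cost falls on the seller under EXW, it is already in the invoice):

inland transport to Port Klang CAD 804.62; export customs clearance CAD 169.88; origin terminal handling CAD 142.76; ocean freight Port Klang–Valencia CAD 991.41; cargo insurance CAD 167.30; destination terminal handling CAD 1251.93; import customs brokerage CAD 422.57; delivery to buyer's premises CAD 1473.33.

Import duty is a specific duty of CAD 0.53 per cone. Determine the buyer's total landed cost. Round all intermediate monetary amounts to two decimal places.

EXW: the seller makes goods available at their premises; the buyer bears all onward costs.
CIF value = EXW price + inland to port + export clearance + origin terminal + freight + insurance = 47351.80 + 804.62 + 169.88 + 142.76 + 991.41 + 167.30 = 49627.77
Import duty = 9001 × 0.53 = 4770.53
Buyer bears: inland to port 804.62 + export clearance 169.88 + origin terminal 142.76 + freight 991.41 + insurance 167.30 + destination terminal 1251.93 + brokerage 422.57 + delivery 1473.33 + duty 4770.53 = 10194.33
Landed cost = invoice 47351.80 + 10194.33 = 57546.13

Total landed cost: CAD 57546.13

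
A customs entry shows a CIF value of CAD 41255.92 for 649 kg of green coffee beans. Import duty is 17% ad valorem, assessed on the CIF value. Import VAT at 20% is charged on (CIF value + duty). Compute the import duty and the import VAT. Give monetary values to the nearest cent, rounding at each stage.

Import duty: CAD 7013.51; import VAT: CAD 9653.89

Import duty = 41255.92 × 17% = 7013.51
VAT base = CIF + duty = 41255.92 + 7013.51 = 48269.43
Import VAT = 48269.43 × 20% = 9653.89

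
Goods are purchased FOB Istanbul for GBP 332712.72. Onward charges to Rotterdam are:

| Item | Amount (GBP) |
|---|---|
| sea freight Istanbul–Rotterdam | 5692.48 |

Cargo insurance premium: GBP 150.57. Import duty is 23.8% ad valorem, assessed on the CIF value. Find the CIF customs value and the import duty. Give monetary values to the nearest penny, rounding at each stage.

CIF = FOB price + freight + insurance
CIF = 332712.72 + 5692.48 + 150.57 = 338555.77
Import duty = 338555.77 × 23.8% = 80576.27

CIF value: GBP 338555.77; import duty: GBP 80576.27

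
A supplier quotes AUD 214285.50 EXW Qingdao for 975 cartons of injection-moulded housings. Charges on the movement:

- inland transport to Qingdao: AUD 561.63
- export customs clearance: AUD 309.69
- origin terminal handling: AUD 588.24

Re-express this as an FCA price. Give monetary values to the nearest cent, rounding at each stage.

FCA price: AUD 215156.82

Not relevant to the conversion: origin terminal — on the buyer under both terms; not part of either seller's price.
From EXW to FCA, the seller additionally bears: inland to port, export clearance.
FCA price = 214285.50 + 561.63 + 309.69 = 215156.82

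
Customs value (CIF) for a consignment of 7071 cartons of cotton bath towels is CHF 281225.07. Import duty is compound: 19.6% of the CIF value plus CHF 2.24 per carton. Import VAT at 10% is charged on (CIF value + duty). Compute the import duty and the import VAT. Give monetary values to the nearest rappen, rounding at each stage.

Ad valorem component: 281225.07 × 19.6% = 55120.11
Specific component: 7071 × 2.24 = 15839.04
Import duty = 55120.11 + 15839.04 = 70959.15
VAT base = CIF + duty = 281225.07 + 70959.15 = 352184.22
Import VAT = 352184.22 × 10% = 35218.42

Import duty: CHF 70959.15; import VAT: CHF 35218.42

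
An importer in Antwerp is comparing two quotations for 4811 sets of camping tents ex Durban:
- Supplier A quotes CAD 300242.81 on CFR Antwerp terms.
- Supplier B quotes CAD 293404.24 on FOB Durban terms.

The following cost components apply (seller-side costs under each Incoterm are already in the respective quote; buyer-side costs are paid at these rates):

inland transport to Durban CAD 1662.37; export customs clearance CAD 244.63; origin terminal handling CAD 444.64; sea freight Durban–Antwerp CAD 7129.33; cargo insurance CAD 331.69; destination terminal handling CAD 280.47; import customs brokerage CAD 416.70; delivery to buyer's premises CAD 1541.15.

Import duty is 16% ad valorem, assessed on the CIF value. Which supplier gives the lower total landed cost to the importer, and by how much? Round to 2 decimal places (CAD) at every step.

Supplier A (CFR):
CIF value = CFR price + insurance = 300242.81 + 331.69 = 300574.50
Import duty = 300574.50 × 16% = 48091.92
Buyer bears (A): 331.69 + 280.47 + 416.70 + 1541.15 = 2570.01
Landed cost (A) = invoice 300242.81 + 2570.01 + duty 48091.92 = 350904.74
Supplier B (FOB):
CIF value = FOB price + freight + insurance = 293404.24 + 7129.33 + 331.69 = 300865.26
Import duty = 300865.26 × 16% = 48138.44
Buyer bears (B): 7129.33 + 331.69 + 280.47 + 416.70 + 1541.15 = 9699.34
Landed cost (B) = invoice 293404.24 + 9699.34 + duty 48138.44 = 351242.02
Difference = |350904.74 − 351242.02| = 337.28

Supplier A is cheaper by CAD 337.28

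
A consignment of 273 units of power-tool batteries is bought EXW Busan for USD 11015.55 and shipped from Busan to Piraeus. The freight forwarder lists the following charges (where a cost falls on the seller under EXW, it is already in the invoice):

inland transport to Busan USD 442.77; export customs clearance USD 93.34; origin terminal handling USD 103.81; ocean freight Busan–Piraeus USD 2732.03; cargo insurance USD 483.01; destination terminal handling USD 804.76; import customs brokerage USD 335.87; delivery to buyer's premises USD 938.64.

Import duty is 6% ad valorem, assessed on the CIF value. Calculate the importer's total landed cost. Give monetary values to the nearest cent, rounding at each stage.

Total landed cost: USD 17842.01

EXW: the seller makes goods available at their premises; the buyer bears all onward costs.
CIF value = EXW price + inland to port + export clearance + origin terminal + freight + insurance = 11015.55 + 442.77 + 93.34 + 103.81 + 2732.03 + 483.01 = 14870.51
Import duty = 14870.51 × 6% = 892.23
Buyer bears: inland to port 442.77 + export clearance 93.34 + origin terminal 103.81 + freight 2732.03 + insurance 483.01 + destination terminal 804.76 + brokerage 335.87 + delivery 938.64 + duty 892.23 = 6826.46
Landed cost = invoice 11015.55 + 6826.46 = 17842.01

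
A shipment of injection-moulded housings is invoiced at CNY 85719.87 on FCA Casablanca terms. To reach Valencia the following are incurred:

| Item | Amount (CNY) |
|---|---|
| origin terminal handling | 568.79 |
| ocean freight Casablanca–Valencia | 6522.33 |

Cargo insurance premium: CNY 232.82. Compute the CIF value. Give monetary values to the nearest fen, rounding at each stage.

CIF = FCA price + pre-shipment costs + freight + insurance
CIF = 85719.87 + 568.79 + 6522.33 + 232.82 = 93043.81

CIF value: CNY 93043.81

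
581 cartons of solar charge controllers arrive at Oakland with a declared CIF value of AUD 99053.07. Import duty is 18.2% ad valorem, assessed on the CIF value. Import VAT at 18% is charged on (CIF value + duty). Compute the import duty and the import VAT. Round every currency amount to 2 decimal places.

Import duty: AUD 18027.66; import VAT: AUD 21074.53

Import duty = 99053.07 × 18.2% = 18027.66
VAT base = CIF + duty = 99053.07 + 18027.66 = 117080.73
Import VAT = 117080.73 × 18% = 21074.53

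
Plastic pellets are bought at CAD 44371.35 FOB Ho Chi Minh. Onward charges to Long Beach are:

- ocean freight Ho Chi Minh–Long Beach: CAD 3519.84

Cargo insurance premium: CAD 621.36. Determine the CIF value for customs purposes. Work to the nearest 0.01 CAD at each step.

CIF = FOB price + freight + insurance
CIF = 44371.35 + 3519.84 + 621.36 = 48512.55

CIF value: CAD 48512.55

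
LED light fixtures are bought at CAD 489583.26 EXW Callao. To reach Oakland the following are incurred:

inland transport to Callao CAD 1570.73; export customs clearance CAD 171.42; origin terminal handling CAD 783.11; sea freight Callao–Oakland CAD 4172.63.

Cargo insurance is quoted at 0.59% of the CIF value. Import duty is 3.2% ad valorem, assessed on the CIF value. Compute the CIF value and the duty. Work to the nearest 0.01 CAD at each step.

CIF value: CAD 499226.59; import duty: CAD 15975.25

Let C be the CIF value. C = EXW price + pre-shipment costs + freight + 0.59% × C
C − 0.59% × C = 489583.26 + 1570.73 + 171.42 + 783.11 + 4172.63
0.9941 × C = 496281.15
C = 496281.15 / 0.9941 = 499226.59
Insurance premium = 0.59% × 499226.59 = 2945.44
Import duty = 499226.59 × 3.2% = 15975.25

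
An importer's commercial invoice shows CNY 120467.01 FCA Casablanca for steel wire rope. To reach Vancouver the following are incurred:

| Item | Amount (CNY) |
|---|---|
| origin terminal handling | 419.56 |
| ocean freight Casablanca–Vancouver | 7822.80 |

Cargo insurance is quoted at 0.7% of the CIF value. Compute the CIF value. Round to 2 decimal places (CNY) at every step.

CIF value: CNY 129616.69

Let C be the CIF value. C = FCA price + pre-shipment costs + freight + 0.7% × C
C − 0.7% × C = 120467.01 + 419.56 + 7822.80
0.993 × C = 128709.37
C = 128709.37 / 0.993 = 129616.69
Insurance premium = 0.7% × 129616.69 = 907.32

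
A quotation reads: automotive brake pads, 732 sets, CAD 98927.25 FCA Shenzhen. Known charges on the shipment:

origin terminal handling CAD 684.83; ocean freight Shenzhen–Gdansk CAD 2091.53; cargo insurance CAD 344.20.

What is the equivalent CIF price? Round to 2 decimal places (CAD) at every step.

CIF price: CAD 102047.81

From FCA to CIF, the seller additionally bears: origin terminal, freight, insurance.
CIF price = 98927.25 + 684.83 + 2091.53 + 344.20 = 102047.81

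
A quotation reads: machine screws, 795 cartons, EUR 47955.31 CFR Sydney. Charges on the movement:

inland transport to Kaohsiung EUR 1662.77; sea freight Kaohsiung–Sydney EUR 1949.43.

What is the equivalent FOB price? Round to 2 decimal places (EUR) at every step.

FOB price: EUR 46005.88

Not relevant to the conversion: inland to port — on the seller under both CFR and FOB; already in the CFR price and stays in the FOB price.
From CFR to FOB, the seller no longer bears: freight.
FOB price = 47955.31 − 1949.43 = 46005.88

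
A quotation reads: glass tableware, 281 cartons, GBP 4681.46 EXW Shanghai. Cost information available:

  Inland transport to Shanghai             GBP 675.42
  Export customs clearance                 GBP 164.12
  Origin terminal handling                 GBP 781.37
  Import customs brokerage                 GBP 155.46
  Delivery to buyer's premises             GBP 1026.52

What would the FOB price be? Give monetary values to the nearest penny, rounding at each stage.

FOB price: GBP 6302.37

Not relevant to the conversion: brokerage, delivery — on the buyer under both terms; not part of either seller's price.
From EXW to FOB, the seller additionally bears: inland to port, export clearance, origin terminal.
FOB price = 4681.46 + 675.42 + 164.12 + 781.37 = 6302.37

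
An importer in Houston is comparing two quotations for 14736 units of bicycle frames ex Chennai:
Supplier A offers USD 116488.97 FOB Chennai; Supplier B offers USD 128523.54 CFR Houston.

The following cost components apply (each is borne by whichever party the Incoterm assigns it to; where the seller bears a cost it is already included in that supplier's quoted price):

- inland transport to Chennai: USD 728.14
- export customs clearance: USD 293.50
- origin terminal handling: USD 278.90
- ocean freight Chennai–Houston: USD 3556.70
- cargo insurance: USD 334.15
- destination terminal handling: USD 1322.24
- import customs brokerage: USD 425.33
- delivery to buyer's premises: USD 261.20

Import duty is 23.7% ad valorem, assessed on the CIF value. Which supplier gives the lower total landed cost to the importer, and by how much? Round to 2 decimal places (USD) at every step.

Supplier A is cheaper by USD 10487.12

Supplier A (FOB):
CIF value = FOB price + freight + insurance = 116488.97 + 3556.70 + 334.15 = 120379.82
Import duty = 120379.82 × 23.7% = 28530.02
Buyer bears (A): 3556.70 + 334.15 + 1322.24 + 425.33 + 261.20 = 5899.62
Landed cost (A) = invoice 116488.97 + 5899.62 + duty 28530.02 = 150918.61
Supplier B (CFR):
CIF value = CFR price + insurance = 128523.54 + 334.15 = 128857.69
Import duty = 128857.69 × 23.7% = 30539.27
Buyer bears (B): 334.15 + 1322.24 + 425.33 + 261.20 = 2342.92
Landed cost (B) = invoice 128523.54 + 2342.92 + duty 30539.27 = 161405.73
Difference = |150918.61 − 161405.73| = 10487.12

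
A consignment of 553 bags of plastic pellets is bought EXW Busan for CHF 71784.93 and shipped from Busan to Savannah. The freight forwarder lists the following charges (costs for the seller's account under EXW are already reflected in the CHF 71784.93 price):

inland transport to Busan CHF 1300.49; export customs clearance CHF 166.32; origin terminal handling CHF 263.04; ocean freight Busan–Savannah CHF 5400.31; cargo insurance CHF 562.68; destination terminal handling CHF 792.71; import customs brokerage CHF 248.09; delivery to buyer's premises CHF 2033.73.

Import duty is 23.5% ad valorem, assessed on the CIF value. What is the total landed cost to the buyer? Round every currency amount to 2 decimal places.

EXW: the seller makes goods available at their premises; the buyer bears all onward costs.
CIF value = EXW price + inland to port + export clearance + origin terminal + freight + insurance = 71784.93 + 1300.49 + 166.32 + 263.04 + 5400.31 + 562.68 = 79477.77
Import duty = 79477.77 × 23.5% = 18677.28
Buyer bears: inland to port 1300.49 + export clearance 166.32 + origin terminal 263.04 + freight 5400.31 + insurance 562.68 + destination terminal 792.71 + brokerage 248.09 + delivery 2033.73 + duty 18677.28 = 29444.65
Landed cost = invoice 71784.93 + 29444.65 = 101229.58

Total landed cost: CHF 101229.58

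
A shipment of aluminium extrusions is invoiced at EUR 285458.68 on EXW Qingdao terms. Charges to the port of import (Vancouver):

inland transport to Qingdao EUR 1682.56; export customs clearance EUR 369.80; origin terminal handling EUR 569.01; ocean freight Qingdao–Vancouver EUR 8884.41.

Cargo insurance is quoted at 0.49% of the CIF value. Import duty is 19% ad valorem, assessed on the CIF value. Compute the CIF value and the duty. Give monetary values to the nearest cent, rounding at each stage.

Let C be the CIF value. C = EXW price + pre-shipment costs + freight + 0.49% × C
C − 0.49% × C = 285458.68 + 1682.56 + 369.80 + 569.01 + 8884.41
0.9951 × C = 296964.46
C = 296964.46 / 0.9951 = 298426.75
Insurance premium = 0.49% × 298426.75 = 1462.29
Import duty = 298426.75 × 19% = 56701.08

CIF value: EUR 298426.75; import duty: EUR 56701.08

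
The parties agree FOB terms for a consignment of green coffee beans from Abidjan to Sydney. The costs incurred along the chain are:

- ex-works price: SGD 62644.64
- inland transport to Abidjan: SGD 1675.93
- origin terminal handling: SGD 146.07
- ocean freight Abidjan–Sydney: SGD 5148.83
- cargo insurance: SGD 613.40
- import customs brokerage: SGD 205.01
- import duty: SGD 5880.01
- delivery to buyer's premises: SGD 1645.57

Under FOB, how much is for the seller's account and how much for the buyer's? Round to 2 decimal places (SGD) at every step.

FOB: the seller bears costs until goods are on board at the origin port; the buyer bears freight, insurance and all costs thereafter.
Seller's account: goods 62644.64 + inland to port 1675.93 + origin terminal 146.07 = 64466.64
Buyer's account: freight 5148.83 + insurance 613.40 + brokerage 205.01 + duty 5880.01 + delivery 1645.57 = 13492.82

Seller: SGD 64466.64; buyer: SGD 13492.82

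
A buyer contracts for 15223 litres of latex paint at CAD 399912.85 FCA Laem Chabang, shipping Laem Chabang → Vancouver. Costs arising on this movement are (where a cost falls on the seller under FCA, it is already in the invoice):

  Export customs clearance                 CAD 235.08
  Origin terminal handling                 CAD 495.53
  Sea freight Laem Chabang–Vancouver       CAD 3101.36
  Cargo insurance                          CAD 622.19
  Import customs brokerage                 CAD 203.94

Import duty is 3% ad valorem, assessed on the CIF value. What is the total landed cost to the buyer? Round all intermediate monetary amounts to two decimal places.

Total landed cost: CAD 416459.83

FCA: the seller delivers export-cleared goods to the carrier; the buyer bears costs from that point.
Already in the invoice (seller's account under FCA): export clearance — exclude.
CIF value = FCA price + origin terminal + freight + insurance = 399912.85 + 495.53 + 3101.36 + 622.19 = 404131.93
Import duty = 404131.93 × 3% = 12123.96
Buyer bears: origin terminal 495.53 + freight 3101.36 + insurance 622.19 + brokerage 203.94 + duty 12123.96 = 16546.98
Landed cost = invoice 399912.85 + 16546.98 = 416459.83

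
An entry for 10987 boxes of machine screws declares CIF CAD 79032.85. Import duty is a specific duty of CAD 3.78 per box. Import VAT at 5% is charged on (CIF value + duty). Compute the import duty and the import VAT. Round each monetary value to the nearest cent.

Import duty = 10987 × 3.78 = 41530.86
VAT base = CIF + duty = 79032.85 + 41530.86 = 120563.71
Import VAT = 120563.71 × 5% = 6028.19

Import duty: CAD 41530.86; import VAT: CAD 6028.19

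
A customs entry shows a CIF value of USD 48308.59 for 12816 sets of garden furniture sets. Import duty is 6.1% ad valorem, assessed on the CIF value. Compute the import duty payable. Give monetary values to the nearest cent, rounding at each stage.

Import duty: USD 2946.82

Import duty = 48308.59 × 6.1% = 2946.82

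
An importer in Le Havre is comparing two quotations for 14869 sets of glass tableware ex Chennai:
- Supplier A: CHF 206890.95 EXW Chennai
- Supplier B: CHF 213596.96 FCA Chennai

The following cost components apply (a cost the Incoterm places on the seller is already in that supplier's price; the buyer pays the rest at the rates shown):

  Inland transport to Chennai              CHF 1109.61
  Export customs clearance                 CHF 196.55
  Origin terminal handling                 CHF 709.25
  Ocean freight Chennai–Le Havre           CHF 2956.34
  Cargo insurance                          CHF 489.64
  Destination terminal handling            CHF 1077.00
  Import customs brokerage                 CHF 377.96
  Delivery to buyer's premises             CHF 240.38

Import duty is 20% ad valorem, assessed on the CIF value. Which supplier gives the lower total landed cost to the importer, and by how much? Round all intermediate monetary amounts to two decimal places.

Supplier A (EXW):
CIF value = EXW price + inland to port + export clearance + origin terminal + freight + insurance = 206890.95 + 1109.61 + 196.55 + 709.25 + 2956.34 + 489.64 = 212352.34
Import duty = 212352.34 × 20% = 42470.47
Buyer bears (A): 1109.61 + 196.55 + 709.25 + 2956.34 + 489.64 + 1077.00 + 377.96 + 240.38 = 7156.73
Landed cost (A) = invoice 206890.95 + 7156.73 + duty 42470.47 = 256518.15
Supplier B (FCA):
CIF value = FCA price + origin terminal + freight + insurance = 213596.96 + 709.25 + 2956.34 + 489.64 = 217752.19
Import duty = 217752.19 × 20% = 43550.44
Buyer bears (B): 709.25 + 2956.34 + 489.64 + 1077.00 + 377.96 + 240.38 = 5850.57
Landed cost (B) = invoice 213596.96 + 5850.57 + duty 43550.44 = 262997.97
Difference = |256518.15 − 262997.97| = 6479.82

Supplier A is cheaper by CHF 6479.82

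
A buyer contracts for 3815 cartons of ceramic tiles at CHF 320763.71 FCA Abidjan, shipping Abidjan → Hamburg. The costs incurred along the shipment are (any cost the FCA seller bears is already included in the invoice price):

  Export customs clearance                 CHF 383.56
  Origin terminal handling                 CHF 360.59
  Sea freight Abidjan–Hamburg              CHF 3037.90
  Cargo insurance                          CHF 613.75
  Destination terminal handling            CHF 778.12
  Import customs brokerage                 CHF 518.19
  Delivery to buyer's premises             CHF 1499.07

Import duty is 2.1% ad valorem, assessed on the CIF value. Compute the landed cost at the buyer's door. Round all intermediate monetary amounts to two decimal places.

FCA: the seller delivers export-cleared goods to the carrier; the buyer bears costs from that point.
Already in the invoice (seller's account under FCA): export clearance — exclude.
CIF value = FCA price + origin terminal + freight + insurance = 320763.71 + 360.59 + 3037.90 + 613.75 = 324775.95
Import duty = 324775.95 × 2.1% = 6820.29
Buyer bears: origin terminal 360.59 + freight 3037.90 + insurance 613.75 + destination terminal 778.12 + brokerage 518.19 + delivery 1499.07 + duty 6820.29 = 13627.91
Landed cost = invoice 320763.71 + 13627.91 = 334391.62

Total landed cost: CHF 334391.62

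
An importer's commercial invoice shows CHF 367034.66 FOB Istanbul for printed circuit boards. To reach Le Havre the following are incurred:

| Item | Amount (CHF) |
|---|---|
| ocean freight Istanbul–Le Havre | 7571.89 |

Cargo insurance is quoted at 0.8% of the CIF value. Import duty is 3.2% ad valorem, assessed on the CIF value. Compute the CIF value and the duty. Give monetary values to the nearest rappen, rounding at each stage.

Let C be the CIF value. C = FOB price + freight + 0.8% × C
C − 0.8% × C = 367034.66 + 7571.89
0.992 × C = 374606.55
C = 374606.55 / 0.992 = 377627.57
Insurance premium = 0.8% × 377627.57 = 3021.02
Import duty = 377627.57 × 3.2% = 12084.08

CIF value: CHF 377627.57; import duty: CHF 12084.08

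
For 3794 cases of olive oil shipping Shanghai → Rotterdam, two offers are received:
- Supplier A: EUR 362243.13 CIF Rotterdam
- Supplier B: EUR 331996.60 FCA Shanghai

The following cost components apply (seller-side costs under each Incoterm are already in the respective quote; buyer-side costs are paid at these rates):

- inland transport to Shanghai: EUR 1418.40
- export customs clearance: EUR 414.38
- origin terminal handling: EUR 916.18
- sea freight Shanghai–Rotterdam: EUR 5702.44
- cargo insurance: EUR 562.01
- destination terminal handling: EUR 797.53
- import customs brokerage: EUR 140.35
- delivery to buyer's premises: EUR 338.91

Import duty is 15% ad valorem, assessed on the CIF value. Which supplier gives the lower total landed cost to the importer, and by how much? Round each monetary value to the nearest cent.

Supplier B is cheaper by EUR 26525.79

Supplier A (CIF):
The CIF price already equals the CIF value: 362243.13
Import duty = 362243.13 × 15% = 54336.47
Buyer bears (A): 797.53 + 140.35 + 338.91 = 1276.79
Landed cost (A) = invoice 362243.13 + 1276.79 + duty 54336.47 = 417856.39
Supplier B (FCA):
CIF value = FCA price + origin terminal + freight + insurance = 331996.60 + 916.18 + 5702.44 + 562.01 = 339177.23
Import duty = 339177.23 × 15% = 50876.58
Buyer bears (B): 916.18 + 5702.44 + 562.01 + 797.53 + 140.35 + 338.91 = 8457.42
Landed cost (B) = invoice 331996.60 + 8457.42 + duty 50876.58 = 391330.60
Difference = |417856.39 − 391330.60| = 26525.79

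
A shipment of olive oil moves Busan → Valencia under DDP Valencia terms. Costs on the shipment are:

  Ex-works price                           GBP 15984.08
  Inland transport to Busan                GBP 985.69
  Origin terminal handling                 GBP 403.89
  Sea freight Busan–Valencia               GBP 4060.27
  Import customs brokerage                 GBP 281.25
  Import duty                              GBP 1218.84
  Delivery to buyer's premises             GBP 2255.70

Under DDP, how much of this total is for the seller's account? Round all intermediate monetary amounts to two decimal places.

DDP: the seller bears all costs including import duty.
Seller's account: goods 15984.08 + inland to port 985.69 + origin terminal 403.89 + freight 4060.27 + brokerage 281.25 + duty 1218.84 + delivery 2255.70 = 25189.72
Buyer's account: 0.00

Seller's account: GBP 25189.72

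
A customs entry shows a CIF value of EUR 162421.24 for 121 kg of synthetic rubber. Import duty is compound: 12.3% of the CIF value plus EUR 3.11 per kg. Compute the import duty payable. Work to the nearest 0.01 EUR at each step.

Ad valorem component: 162421.24 × 12.3% = 19977.81
Specific component: 121 × 3.11 = 376.31
Import duty = 19977.81 + 376.31 = 20354.12

Import duty: EUR 20354.12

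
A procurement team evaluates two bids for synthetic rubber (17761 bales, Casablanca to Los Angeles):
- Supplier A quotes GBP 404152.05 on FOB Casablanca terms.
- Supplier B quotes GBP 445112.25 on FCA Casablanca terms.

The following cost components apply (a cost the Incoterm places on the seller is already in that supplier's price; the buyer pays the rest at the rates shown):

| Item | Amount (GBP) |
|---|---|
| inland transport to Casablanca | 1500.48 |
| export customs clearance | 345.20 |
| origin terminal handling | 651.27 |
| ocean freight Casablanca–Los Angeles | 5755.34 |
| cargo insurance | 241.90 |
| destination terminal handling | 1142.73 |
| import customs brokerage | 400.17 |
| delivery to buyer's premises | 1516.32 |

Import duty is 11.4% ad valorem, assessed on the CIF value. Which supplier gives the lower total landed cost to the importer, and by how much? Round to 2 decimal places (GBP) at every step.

Supplier A is cheaper by GBP 46355.18

Supplier A (FOB):
CIF value = FOB price + freight + insurance = 404152.05 + 5755.34 + 241.90 = 410149.29
Import duty = 410149.29 × 11.4% = 46757.02
Buyer bears (A): 5755.34 + 241.90 + 1142.73 + 400.17 + 1516.32 = 9056.46
Landed cost (A) = invoice 404152.05 + 9056.46 + duty 46757.02 = 459965.53
Supplier B (FCA):
CIF value = FCA price + origin terminal + freight + insurance = 445112.25 + 651.27 + 5755.34 + 241.90 = 451760.76
Import duty = 451760.76 × 11.4% = 51500.73
Buyer bears (B): 651.27 + 5755.34 + 241.90 + 1142.73 + 400.17 + 1516.32 = 9707.73
Landed cost (B) = invoice 445112.25 + 9707.73 + duty 51500.73 = 506320.71
Difference = |459965.53 − 506320.71| = 46355.18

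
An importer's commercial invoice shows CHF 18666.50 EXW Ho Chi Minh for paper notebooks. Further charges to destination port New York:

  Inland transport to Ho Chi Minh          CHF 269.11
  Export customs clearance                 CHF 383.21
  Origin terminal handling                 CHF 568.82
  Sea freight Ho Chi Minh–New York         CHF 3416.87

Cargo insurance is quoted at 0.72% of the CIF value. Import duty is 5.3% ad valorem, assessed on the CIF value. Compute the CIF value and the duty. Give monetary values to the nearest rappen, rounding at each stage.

CIF value: CHF 23473.52; import duty: CHF 1244.10

Let C be the CIF value. C = EXW price + pre-shipment costs + freight + 0.72% × C
C − 0.72% × C = 18666.50 + 269.11 + 383.21 + 568.82 + 3416.87
0.9928 × C = 23304.51
C = 23304.51 / 0.9928 = 23473.52
Insurance premium = 0.72% × 23473.52 = 169.01
Import duty = 23473.52 × 5.3% = 1244.10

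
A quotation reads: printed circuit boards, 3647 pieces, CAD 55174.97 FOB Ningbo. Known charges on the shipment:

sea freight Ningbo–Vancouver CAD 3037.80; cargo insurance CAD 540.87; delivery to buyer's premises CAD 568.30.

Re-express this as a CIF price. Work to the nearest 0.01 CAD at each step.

Not relevant to the conversion: delivery — on the buyer under both terms; not part of either seller's price.
From FOB to CIF, the seller additionally bears: freight, insurance.
CIF price = 55174.97 + 3037.80 + 540.87 = 58753.64

CIF price: CAD 58753.64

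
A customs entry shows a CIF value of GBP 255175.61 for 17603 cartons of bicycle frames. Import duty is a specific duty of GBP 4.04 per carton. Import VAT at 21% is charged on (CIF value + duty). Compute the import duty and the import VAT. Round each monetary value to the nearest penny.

Import duty = 17603 × 4.04 = 71116.12
VAT base = CIF + duty = 255175.61 + 71116.12 = 326291.73
Import VAT = 326291.73 × 21% = 68521.26

Import duty: GBP 71116.12; import VAT: GBP 68521.26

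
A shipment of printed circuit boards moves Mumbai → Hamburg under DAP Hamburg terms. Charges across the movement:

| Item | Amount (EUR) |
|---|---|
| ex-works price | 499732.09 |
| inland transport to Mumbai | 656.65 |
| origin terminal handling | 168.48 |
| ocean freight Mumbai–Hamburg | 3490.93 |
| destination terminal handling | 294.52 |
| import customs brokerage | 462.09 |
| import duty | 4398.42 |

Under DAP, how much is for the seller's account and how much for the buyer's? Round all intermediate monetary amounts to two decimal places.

Seller: EUR 504342.67; buyer: EUR 4860.51

DAP: the seller bears all costs to the named destination except import duty and clearance.
Seller's account: goods 499732.09 + inland to port 656.65 + origin terminal 168.48 + freight 3490.93 + destination terminal 294.52 = 504342.67
Buyer's account: brokerage 462.09 + duty 4398.42 = 4860.51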